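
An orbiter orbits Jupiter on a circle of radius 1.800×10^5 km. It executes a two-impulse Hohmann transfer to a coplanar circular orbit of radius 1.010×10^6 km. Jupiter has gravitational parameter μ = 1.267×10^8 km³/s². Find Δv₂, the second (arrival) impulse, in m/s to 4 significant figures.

Δv₂ = 5040 m/s

Transfer-ellipse semi-major axis a_t = (r₁ + r₂)/2 = (1.800×10^5 + 1.010×10^6)/2 = 5.950×10^5 km.
Circular speed at r = 1.010×10^6 km: v_c = √(μ/r) = 11.20 km/s.
Transfer-orbit speed at the same r (vis-viva, a = a_t): v_t = √[μ(2/r − 1/a_t)] = 6.160 km/s.
Δv₂ = |v_t − v_c| = |6.160 − 11.20| = 5.040 km/s.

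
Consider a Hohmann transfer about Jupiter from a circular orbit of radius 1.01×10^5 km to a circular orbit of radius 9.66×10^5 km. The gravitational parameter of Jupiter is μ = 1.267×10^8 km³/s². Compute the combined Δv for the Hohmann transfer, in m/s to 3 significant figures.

Semi-major axis of the transfer orbit: a_t = (1.010×10^5 + 9.660×10^5)/2 = 5.335×10^5 km.
Circular speed at r₁: v₁ = √(μ/r₁) = √(1.267×10^8/1.010×10^5) = 35.42 km/s.
Transfer-orbit speed at r₁ (vis-viva): v_p = √[μ(2/r₁ − 1/a_t)] = 47.66 km/s.
First burn Δv₁ = |v_p − v₁| = 12.24 km/s.
At r₂, v₂ = √(μ/r₂) = 11.452 km/s.
Transfer-orbit speed at r₂: v_a = √[μ(2/r₂ − 1/a_t)] = 4.9830 km/s.
Second burn Δv₂ = |v₂ − v_a| = 6.469 km/s.
Δv = Δv₁ + Δv₂ = 12.24 + 6.469 = 18.71 km/s.

Δv = 18700 m/s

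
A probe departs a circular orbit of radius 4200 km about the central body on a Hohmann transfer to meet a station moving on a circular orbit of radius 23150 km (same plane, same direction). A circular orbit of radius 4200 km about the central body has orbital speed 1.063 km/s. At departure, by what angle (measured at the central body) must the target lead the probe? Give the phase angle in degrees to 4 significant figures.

φ = 98.28°

From the circular-orbit relation v² = μ/r at r = 4200 km: μ = v²r = (1.063)² × 4200 = 4745.87 km³/s².
Transfer-ellipse semi-major axis a_t = (r₁ + r₂)/2 = (4200 + 23150)/2 = 13675 km.
Transfer time t = π√(a_t³/μ) = 72926 s.
Target angular speed ω₂ = √(μ/r₂³) = 1.9558×10^-5 rad/s.
Angle swept by the target during transfer: ω₂·t = 1.4263 rad = 81.72°.
The probe traverses 180° on the transfer ellipse, so the target must lead by 180° − 81.72° = 98.28°.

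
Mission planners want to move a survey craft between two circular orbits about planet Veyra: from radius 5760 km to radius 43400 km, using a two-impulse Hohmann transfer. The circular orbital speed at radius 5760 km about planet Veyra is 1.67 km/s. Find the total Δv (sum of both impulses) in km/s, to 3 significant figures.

From the circular-orbit relation v² = μ/r at r = 5760 km: μ = v²r = (1.67)² × 5760 = 16064.1 km³/s².
The Hohmann ellipse has a_t = (r₁ + r₂)/2 = 24580 km.
At r₁ the circular-orbit speed is v₁ = √(μ/r₁) = 1.670000 km/s.
On the transfer ellipse at r₁, v² = μ(2/r − 1/a) gives v_p = √[μ(2/r₁ − 1/a_t)] = 2.219067 km/s.
First burn Δv₁ = |v_p − v₁| = 0.549067 km/s.
At r₂, v₂ = √(μ/r₂) = 0.608391 km/s.
Transfer-orbit speed at r₂: v_a = √[μ(2/r₂ − 1/a_t)] = 0.294512 km/s.
Second burn Δv₂ = |v₂ − v_a| = 0.313879 km/s.
Δv = Δv₁ + Δv₂ = 0.549067 + 0.313879 = 0.8629 km/s.

Δv = 0.863 km/s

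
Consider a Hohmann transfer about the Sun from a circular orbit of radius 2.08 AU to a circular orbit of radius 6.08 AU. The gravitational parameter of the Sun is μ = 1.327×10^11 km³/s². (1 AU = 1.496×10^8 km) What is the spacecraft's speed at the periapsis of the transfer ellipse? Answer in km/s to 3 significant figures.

In km: r₁ = 2.08 × 1.496×10^8 = 3.11168×10^8 km; r₂ = 6.08 × 1.496×10^8 = 9.09568×10^8 km.
Transfer-ellipse semi-major axis a_t = (r₁ + r₂)/2 = (3.11168×10^8 + 9.09568×10^8)/2 = 6.10368×10^8 km.
At periapsis, r = 3.11168×10^8 km.
From the vis-viva equation, v = √[μ(2/r − 1/a_t)] = 25.21 km/s.

v = 25.2 km/s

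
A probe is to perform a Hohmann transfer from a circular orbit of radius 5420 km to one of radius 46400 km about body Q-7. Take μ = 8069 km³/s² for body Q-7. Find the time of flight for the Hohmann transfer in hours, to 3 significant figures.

t = 40.5 hours

Semi-major axis of the transfer orbit: a_t = (5420 + 46400)/2 = 25910 km.
Transfer time t = π√(a_t³/μ) = π√((25910)³ / 8069) = 1.459×10^5 s.
Converting: 1.459×10^5 s ÷ 3600 s/hour = 40.5 hours.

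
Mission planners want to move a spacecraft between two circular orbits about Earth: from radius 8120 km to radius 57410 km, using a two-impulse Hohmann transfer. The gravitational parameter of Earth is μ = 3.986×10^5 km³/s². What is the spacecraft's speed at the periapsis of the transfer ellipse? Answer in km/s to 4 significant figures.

v = 9.274 km/s

The Hohmann ellipse has a_t = (r₁ + r₂)/2 = 32765 km.
The periapsis of the transfer ellipse is at r = 8120 km.
Applying v² = μ(2/r − 1/a_t): v = 9.274 km/s.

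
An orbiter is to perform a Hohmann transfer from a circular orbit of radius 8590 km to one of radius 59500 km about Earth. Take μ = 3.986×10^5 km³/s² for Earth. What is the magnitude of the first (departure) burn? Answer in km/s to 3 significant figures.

Semi-major axis of the transfer orbit: a_t = (8590 + 59500)/2 = 34045 km.
Circular speed at r = 8590 km: v_c = √(μ/r) = 6.812 km/s.
Transfer-orbit speed at the same r (vis-viva, a = a_t): v_t = √[μ(2/r − 1/a_t)] = 9.005 km/s.
Δv₁ = |v_t − v_c| = |9.005 − 6.812| = 2.193 km/s.

Δv₁ = 2.19 km/s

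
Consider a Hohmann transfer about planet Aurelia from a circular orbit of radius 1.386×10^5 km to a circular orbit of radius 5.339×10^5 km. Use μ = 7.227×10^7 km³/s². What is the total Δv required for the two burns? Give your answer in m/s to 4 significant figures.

Transfer-ellipse semi-major axis a_t = (r₁ + r₂)/2 = (1.386×10^5 + 5.339×10^5)/2 = 3.3625×10^5 km.
At r₁ the circular-orbit speed is v₁ = √(μ/r₁) = 22.835 km/s.
Transfer-orbit speed at r₁ (vis-viva equation): v_p = √[μ(2/r₁ − 1/a_t)] = 28.774 km/s.
First burn Δv₁ = |v_p − v₁| = 5.939 km/s.
At r₂, v₂ = √(μ/r₂) = 11.635 km/s.
Transfer-orbit speed at r₂: v_a = √[μ(2/r₂ − 1/a_t)] = 7.4696 km/s.
Second burn Δv₂ = |v₂ − v_a| = 4.165 km/s.
Δv = Δv₁ + Δv₂ = 5.939 + 4.165 = 10.10 km/s.

Δv = 10100 m/s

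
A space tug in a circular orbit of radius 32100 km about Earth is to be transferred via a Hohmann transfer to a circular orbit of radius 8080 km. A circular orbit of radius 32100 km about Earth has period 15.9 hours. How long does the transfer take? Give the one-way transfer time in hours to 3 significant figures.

From Kepler's third law T² = 4π²r³/μ at r = 32100 km, T = 15.9 hours = 15.9 × 3600 s = 57240 s: μ = 4π²r³/T² = 3.98543×10^5 km³/s².
The Hohmann ellipse has a_t = (r₁ + r₂)/2 = 20090 km.
Half the transfer-orbit period gives t = π√(a_t³/μ) = 14170 s.
Converting: 14170 s ÷ 3600 s/hour = 3.94 hours.

t = 3.94 hours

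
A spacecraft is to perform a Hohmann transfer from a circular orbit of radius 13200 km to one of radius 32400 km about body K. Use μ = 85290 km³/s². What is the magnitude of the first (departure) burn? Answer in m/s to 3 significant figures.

Δv₁ = 488 m/s

The Hohmann ellipse has a_t = (r₁ + r₂)/2 = 22800 km.
On the circular orbit at r = 13200 km, v_c = √(μ/r) = 2.5419 km/s.
Vis-viva on the transfer ellipse at r = 13200 km gives v_t = √[μ(2/r − 1/a_t)] = 3.0302 km/s.
Δv₁ = |v_t − v_c| = |3.0302 − 2.5419| = 0.4883 km/s.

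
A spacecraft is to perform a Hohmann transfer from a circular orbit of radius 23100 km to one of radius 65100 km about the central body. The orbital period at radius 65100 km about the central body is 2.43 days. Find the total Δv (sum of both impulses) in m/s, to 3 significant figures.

From Kepler's third law T² = 4π²r³/μ at r = 65100 km, T = 2.43 days = 2.43 × 86400 s = 2.09952×10^5 s: μ = 4π²r³/T² = 2.47094×10^5 km³/s².
Transfer-ellipse semi-major axis a_t = (r₁ + r₂)/2 = (23100 + 65100)/2 = 44100 km.
Circular speed at r₁: v₁ = √(μ/r₁) = √(2.47094×10^5/23100) = 3.2706 km/s.
Transfer-orbit speed at r₁ (vis-viva equation): v_p = √[μ(2/r₁ − 1/a_t)] = 3.9737 km/s.
First burn Δv₁ = |v_p − v₁| = 0.7031 km/s.
Circular speed at r₂: v₂ = √(μ/r₂) = 1.9482 km/s.
Transfer-orbit speed at r₂: v_a = √[μ(2/r₂ − 1/a_t)] = 1.4100 km/s.
Second burn Δv₂ = |v₂ − v_a| = 0.5382 km/s.
Δv = Δv₁ + Δv₂ = 0.7031 + 0.5382 = 1.241 km/s.

Δv = 1240 m/s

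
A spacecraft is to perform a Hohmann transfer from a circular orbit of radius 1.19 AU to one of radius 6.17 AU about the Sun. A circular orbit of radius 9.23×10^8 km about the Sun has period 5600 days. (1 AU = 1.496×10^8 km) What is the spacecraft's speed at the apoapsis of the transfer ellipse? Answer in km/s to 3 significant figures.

From Kepler's third law T² = 4π²r³/μ at r = 9.23×10^8 km, T = 5600 days = 5600 × 86400 s = 4.8384×10^8 s: μ = 4π²r³/T² = 1.32605×10^11 km³/s².
In km: r₁ = 1.19 × 1.496×10^8 = 1.78024×10^8 km; r₂ = 6.17 × 1.496×10^8 = 9.23032×10^8 km.
The Hohmann ellipse has a_t = (r₁ + r₂)/2 = 5.50528×10^8 km.
At apoapsis, r = 9.23032×10^8 km.
Applying v² = μ(2/r − 1/a_t): v = 6.816 km/s.

v = 6.82 km/s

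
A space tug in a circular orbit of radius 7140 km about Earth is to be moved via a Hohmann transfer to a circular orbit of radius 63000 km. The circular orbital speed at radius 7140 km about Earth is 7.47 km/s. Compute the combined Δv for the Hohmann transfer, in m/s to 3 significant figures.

Δv = 3920 m/s

From the circular-orbit relation v² = μ/r at r = 7140 km: μ = v²r = (7.47)² × 7140 = 3.98418×10^5 km³/s².
Semi-major axis of the transfer orbit: a_t = (7140 + 63000)/2 = 35070 km.
Circular speed at r₁: v₁ = √(μ/r₁) = √(3.98418×10^5/7140) = 7.4700 km/s.
On the transfer ellipse at r₁, v² = μ(2/r − 1/a) gives v_p = √[μ(2/r₁ − 1/a_t)] = 10.012 km/s.
First burn Δv₁ = |v_p − v₁| = 2.542 km/s.
At r₂, v₂ = √(μ/r₂) = 2.515 km/s.
Transfer-orbit speed at r₂: v_a = √[μ(2/r₂ − 1/a_t)] = 1.135 km/s.
Second burn Δv₂ = |v₂ − v_a| = 1.380 km/s.
Δv = Δv₁ + Δv₂ = 2.542 + 1.380 = 3.922 km/s.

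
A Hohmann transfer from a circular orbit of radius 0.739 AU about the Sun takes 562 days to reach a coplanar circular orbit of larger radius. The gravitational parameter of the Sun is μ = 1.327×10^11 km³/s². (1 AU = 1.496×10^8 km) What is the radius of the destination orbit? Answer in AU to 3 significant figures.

In km: r₁ = 0.739 × 1.496×10^8 = 1.105544×10^8 km.
Transfer time t = 562 days = 4.85568×10^7 s, and t = π√(a_t³/μ).
So a_t = (μ t²/π²)^(1/3) = (1.327×10^11 × (4.85568×10^7)² / π²)^(1/3) = 3.1649×10^8 km.
Since a_t = (r₁ + r₂)/2, r₂ = 2a_t − r₁ = 2×3.1649×10^8 − 1.105544×10^8 = 5.224256×10^8 km.
In AU: r₂ = 5.224256×10^8 / 1.496×10^8 = 3.49 AU.

r₂ = 3.49 AU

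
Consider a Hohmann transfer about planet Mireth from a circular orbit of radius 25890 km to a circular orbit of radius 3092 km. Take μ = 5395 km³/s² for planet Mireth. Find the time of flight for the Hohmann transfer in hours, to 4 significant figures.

t = 20.73 hours

The Hohmann ellipse has a_t = (r₁ + r₂)/2 = 14491 km.
Half the transfer-orbit period gives t = π√(a_t³/μ) = 74611 s.
Converting: 74611 s ÷ 3600 s/hour = 20.73 hours.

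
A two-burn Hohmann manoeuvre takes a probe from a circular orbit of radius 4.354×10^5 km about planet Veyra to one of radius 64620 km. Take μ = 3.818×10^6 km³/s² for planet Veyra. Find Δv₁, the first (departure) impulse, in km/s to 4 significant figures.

The Hohmann ellipse has a_t = (r₁ + r₂)/2 = 2.5001×10^5 km.
On the circular orbit at r = 4.354×10^5 km, v_c = √(μ/r) = 2.961 km/s.
Transfer-orbit speed at the same r (vis-viva, a = a_t): v_t = √[μ(2/r − 1/a_t)] = 1.505 km/s.
Δv₁ = |v_t − v_c| = |1.505 − 2.961| = 1.456 km/s.

Δv₁ = 1.456 km/s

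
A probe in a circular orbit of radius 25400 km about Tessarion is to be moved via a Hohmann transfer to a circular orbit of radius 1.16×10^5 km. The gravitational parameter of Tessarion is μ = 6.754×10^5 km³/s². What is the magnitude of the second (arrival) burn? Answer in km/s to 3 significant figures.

Δv₂ = 0.967 km/s

Transfer-ellipse semi-major axis a_t = (r₁ + r₂)/2 = (25400 + 1.160×10^5)/2 = 70700 km.
Circular speed at r = 1.160×10^5 km: v_c = √(μ/r) = 2.4130 km/s.
Transfer-orbit speed at the same r (vis-viva, a = a_t): v_t = √[μ(2/r − 1/a_t)] = 1.4463 km/s.
Δv₂ = |v_t − v_c| = |1.4463 − 2.4130| = 0.9667 km/s.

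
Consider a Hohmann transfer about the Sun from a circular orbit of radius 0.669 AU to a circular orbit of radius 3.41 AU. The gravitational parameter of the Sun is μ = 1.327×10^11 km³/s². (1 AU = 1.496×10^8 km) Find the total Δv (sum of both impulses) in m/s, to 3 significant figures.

In km: r₁ = 0.669 × 1.496×10^8 = 1.000824×10^8 km; r₂ = 3.41 × 1.496×10^8 = 5.10136×10^8 km.
The Hohmann ellipse has a_t = (r₁ + r₂)/2 = 3.051092×10^8 km.
At r₁ the circular-orbit speed is v₁ = √(μ/r₁) = 36.41 km/s.
Transfer-orbit speed at r₁ (v² = μ(2/r − 1/a)): v_p = √[μ(2/r₁ − 1/a_t)] = 47.08 km/s.
First burn Δv₁ = |v_p − v₁| = 10.67 km/s.
Circular speed at r₂: v₂ = √(μ/r₂) = 16.128 km/s.
Transfer-orbit speed at r₂: v_a = √[μ(2/r₂ − 1/a_t)] = 9.2373 km/s.
Second burn Δv₂ = |v₂ − v_a| = 6.891 km/s.
Δv = Δv₁ + Δv₂ = 10.67 + 6.891 = 17.56 km/s.

Δv = 17600 m/s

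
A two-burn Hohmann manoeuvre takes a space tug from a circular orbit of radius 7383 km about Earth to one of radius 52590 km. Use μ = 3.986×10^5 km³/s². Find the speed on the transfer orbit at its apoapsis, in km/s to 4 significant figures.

v = 1.366 km/s

Transfer-ellipse semi-major axis a_t = (r₁ + r₂)/2 = (7383 + 52590)/2 = 29986.5 km.
At apoapsis, r = 52590 km.
Vis-viva: v = √[μ(2/r − 1/a_t)] = √[3.986×10^5 × (2/52590 − 1/29986.5)] = 1.366 km/s.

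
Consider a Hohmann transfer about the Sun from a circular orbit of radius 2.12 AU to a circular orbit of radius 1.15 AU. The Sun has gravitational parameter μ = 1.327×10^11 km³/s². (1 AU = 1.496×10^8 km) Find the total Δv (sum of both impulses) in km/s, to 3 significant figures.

Δv = 7.15 km/s

In km: r₁ = 2.12 × 1.496×10^8 = 3.17152×10^8 km; r₂ = 1.15 × 1.496×10^8 = 1.7204×10^8 km.
Semi-major axis of the transfer orbit: a_t = (3.17152×10^8 + 1.7204×10^8)/2 = 2.44596×10^8 km.
At r₁ the circular-orbit speed is v₁ = √(μ/r₁) = 20.46 km/s.
Transfer-orbit speed at r₁ (vis-viva): v_a = √[μ(2/r₁ − 1/a_t)] = 17.16 km/s.
First burn Δv₁ = |v_a − v₁| = 3.300 km/s.
At r₂, v₂ = √(μ/r₂) = 27.773 km/s.
Transfer-orbit speed at r₂: v_p = √[μ(2/r₂ − 1/a_t)] = 31.625 km/s.
Second burn Δv₂ = |v₂ − v_p| = 3.852 km/s.
Δv = Δv₁ + Δv₂ = 3.300 + 3.852 = 7.152 km/s.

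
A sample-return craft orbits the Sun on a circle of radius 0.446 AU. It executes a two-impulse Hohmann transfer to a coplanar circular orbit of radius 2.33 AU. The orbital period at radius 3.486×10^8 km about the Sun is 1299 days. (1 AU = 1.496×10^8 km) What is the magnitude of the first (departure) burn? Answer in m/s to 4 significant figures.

From Kepler's third law T² = 4π²r³/μ at r = 3.486×10^8 km, T = 1299 days = 1299 × 86400 s = 1.122336×10^8 s: μ = 4π²r³/T² = 1.32769×10^11 km³/s².
In km: r₁ = 0.446 × 1.496×10^8 = 6.67216×10^7 km; r₂ = 2.33 × 1.496×10^8 = 3.48568×10^8 km.
The Hohmann ellipse has a_t = (r₁ + r₂)/2 = 2.076448×10^8 km.
On the circular orbit at r = 6.67216×10^7 km, v_c = √(μ/r) = 44.61 km/s.
Vis-viva on the transfer ellipse at r = 6.67216×10^7 km gives v_t = √[μ(2/r − 1/a_t)] = 57.80 km/s.
Δv₁ = |v_t − v_c| = |57.80 − 44.61| = 13.19 km/s.

Δv₁ = 13190 m/s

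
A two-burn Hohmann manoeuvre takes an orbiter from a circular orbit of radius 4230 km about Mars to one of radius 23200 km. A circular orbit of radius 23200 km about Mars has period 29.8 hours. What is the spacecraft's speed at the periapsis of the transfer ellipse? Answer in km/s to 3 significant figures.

v = 4.14 km/s

From Kepler's third law T² = 4π²r³/μ at r = 23200 km, T = 29.8 hours = 29.8 × 3600 s = 1.0728×10^5 s: μ = 4π²r³/T² = 42833.8 km³/s².
Semi-major axis of the transfer orbit: a_t = (4230 + 23200)/2 = 13715 km.
At periapsis, r = 4230 km.
Applying v² = μ(2/r − 1/a_t): v = 4.139 km/s.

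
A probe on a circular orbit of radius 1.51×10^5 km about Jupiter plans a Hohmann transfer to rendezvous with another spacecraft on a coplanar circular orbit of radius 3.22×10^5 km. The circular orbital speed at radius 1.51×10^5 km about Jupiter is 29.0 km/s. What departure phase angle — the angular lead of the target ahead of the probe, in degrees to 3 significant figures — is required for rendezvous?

φ = 66.7°

From the circular-orbit relation v² = μ/r at r = 1.51×10^5 km: μ = v²r = (29.0)² × 1.51×10^5 = 1.26991×10^8 km³/s².
Semi-major axis of the transfer orbit: a_t = (1.510×10^5 + 3.220×10^5)/2 = 2.365×10^5 km.
Transfer time t = π√(a_t³/μ) = 32060 s.
The target's mean motion on its circular orbit is ω₂ = √(μ/r₂³) = 6.167×10^-5 rad/s.
Angle swept by the target during transfer: ω₂·t = 1.977 rad = 113.3°.
The probe traverses 180° on the transfer ellipse, so the target must lead by 180° − 113.3° = 66.7°.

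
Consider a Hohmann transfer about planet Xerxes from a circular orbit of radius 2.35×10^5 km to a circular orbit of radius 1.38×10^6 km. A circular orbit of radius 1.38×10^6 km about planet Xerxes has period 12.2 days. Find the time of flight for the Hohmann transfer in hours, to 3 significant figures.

From Kepler's third law T² = 4π²r³/μ at r = 1.38×10^6 km, T = 12.2 days = 12.2 × 86400 s = 1.05408×10^6 s: μ = 4π²r³/T² = 9.33791×10^7 km³/s².
Transfer-ellipse semi-major axis a_t = (r₁ + r₂)/2 = (2.350×10^5 + 1.380×10^6)/2 = 8.075×10^5 km.
Half the transfer-orbit period gives t = π√(a_t³/μ) = 2.359×10^5 s.
Converting: 2.359×10^5 s ÷ 3600 s/hour = 65.5 hours.

t = 65.5 hours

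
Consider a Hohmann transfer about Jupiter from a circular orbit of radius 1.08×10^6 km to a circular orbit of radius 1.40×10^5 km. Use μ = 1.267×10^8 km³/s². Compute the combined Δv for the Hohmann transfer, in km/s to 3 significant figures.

Δv = 15.6 km/s

Semi-major axis of the transfer orbit: a_t = (1.080×10^6 + 1.400×10^5)/2 = 6.100×10^5 km.
Circular speed at r₁: v₁ = √(μ/r₁) = √(1.267×10^8/1.080×10^6) = 10.831 km/s.
Transfer-orbit speed at r₁ (vis-viva equation): v_a = √[μ(2/r₁ − 1/a_t)] = 5.1889 km/s.
First burn Δv₁ = |v_a − v₁| = 5.642 km/s.
At r₂, v₂ = √(μ/r₂) = 30.08322 km/s.
Transfer-orbit speed at r₂: v_p = √[μ(2/r₂ − 1/a_t)] = 40.02868 km/s.
Second burn Δv₂ = |v₂ − v_p| = 9.945 km/s.
Total Δv = Δv₁ + Δv₂ = 15.59 km/s.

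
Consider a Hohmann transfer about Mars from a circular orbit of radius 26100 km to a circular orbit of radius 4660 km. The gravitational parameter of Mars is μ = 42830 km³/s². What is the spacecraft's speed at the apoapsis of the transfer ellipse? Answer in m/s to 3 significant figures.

The Hohmann ellipse has a_t = (r₁ + r₂)/2 = 15380 km.
At apoapsis, r = 26100 km.
From the vis-viva equation, v = √[μ(2/r − 1/a_t)] = 0.7051 km/s.

v = 705 m/s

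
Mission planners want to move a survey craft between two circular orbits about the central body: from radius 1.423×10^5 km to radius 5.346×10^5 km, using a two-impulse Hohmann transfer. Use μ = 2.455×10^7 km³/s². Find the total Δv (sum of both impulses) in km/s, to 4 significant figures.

Δv = 5.756 km/s

Transfer-ellipse semi-major axis a_t = (r₁ + r₂)/2 = (1.423×10^5 + 5.346×10^5)/2 = 3.3845×10^5 km.
Circular speed at r₁: v₁ = √(μ/r₁) = √(2.455×10^7/1.423×10^5) = 13.135 km/s.
Transfer-orbit speed at r₁ (vis-viva equation): v_p = √[μ(2/r₁ − 1/a_t)] = 16.508 km/s.
First burn Δv₁ = |v_p − v₁| = 3.373 km/s.
At r₂, v₂ = √(μ/r₂) = 6.777 km/s.
Transfer-orbit speed at r₂: v_a = √[μ(2/r₂ − 1/a_t)] = 4.394 km/s.
Second burn Δv₂ = |v₂ − v_a| = 2.383 km/s.
Total Δv = Δv₁ + Δv₂ = 5.756 km/s.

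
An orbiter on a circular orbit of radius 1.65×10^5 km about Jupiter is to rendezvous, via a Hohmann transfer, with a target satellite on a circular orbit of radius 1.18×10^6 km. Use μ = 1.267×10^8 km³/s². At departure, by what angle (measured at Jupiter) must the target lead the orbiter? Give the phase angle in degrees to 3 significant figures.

φ = 103°

Transfer-ellipse semi-major axis a_t = (r₁ + r₂)/2 = (1.650×10^5 + 1.180×10^6)/2 = 6.725×10^5 km.
Transfer time t = π√(a_t³/μ) = 1.539218×10^5 s.
Target angular speed ω₂ = √(μ/r₂³) = 8.781431×10^-6 rad/s.
Angle swept by the target during transfer: ω₂·t = 1.35165 rad = 77.44°.
The orbiter traverses 180° on the transfer ellipse, so the target must lead by 180° − 77.44° = 103°.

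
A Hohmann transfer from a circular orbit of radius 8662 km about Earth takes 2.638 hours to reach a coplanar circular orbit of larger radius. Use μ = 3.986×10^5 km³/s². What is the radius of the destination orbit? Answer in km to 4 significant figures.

Transfer time t = 2.638 hours = 9496.8 s, and t = π√(a_t³/μ).
So a_t = (μ t²/π²)^(1/3) = (3.986×10^5 × (9496.8)² / π²)^(1/3) = 15386 km.
Since a_t = (r₁ + r₂)/2, r₂ = 2a_t − r₁ = 2×15386 − 8662 = 22110 km.

r₂ = 22110 km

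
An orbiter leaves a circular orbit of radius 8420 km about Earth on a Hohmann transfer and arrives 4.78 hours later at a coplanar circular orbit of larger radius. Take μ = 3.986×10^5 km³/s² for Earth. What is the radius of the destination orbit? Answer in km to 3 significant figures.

Transfer time t = 4.78 hours = 17208 s, and t = π√(a_t³/μ).
So a_t = (μ t²/π²)^(1/3) = (3.986×10^5 × (17208)² / π²)^(1/3) = 22868 km.
Since a_t = (r₁ + r₂)/2, r₂ = 2a_t − r₁ = 2×22868 − 8420 = 37316 km.

r₂ = 37300 km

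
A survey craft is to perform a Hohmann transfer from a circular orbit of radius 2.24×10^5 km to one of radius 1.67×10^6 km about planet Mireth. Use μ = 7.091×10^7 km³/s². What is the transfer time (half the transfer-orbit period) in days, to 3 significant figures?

t = 3.98 days

Transfer-ellipse semi-major axis a_t = (r₁ + r₂)/2 = (2.240×10^5 + 1.670×10^6)/2 = 9.470×10^5 km.
Half the transfer-orbit period gives t = π√(a_t³/μ) = 3.438×10^5 s.
Converting: 3.438×10^5 s ÷ 86400 s/day = 3.98 days.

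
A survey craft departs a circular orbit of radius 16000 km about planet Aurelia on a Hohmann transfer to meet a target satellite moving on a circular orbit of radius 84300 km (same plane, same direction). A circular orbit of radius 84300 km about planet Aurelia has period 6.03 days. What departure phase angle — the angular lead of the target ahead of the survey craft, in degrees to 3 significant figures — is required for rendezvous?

From Kepler's third law T² = 4π²r³/μ at r = 84300 km, T = 6.03 days = 6.03 × 86400 s = 5.20992×10^5 s: μ = 4π²r³/T² = 87132.5 km³/s².
Semi-major axis of the transfer orbit: a_t = (16000 + 84300)/2 = 50150 km.
The half-period of the transfer ellipse is t = π√(a_t³/μ) = 1.1953×10^5 s.
Target angular speed ω₂ = √(μ/r₂³) = 1.2060×10^-5 rad/s.
Angle swept by the target during transfer: ω₂·t = 1.4415 rad = 82.59°.
The survey craft traverses 180° on the transfer ellipse, so the target must lead by 180° − 82.59° = 97.4°.

φ = 97.4°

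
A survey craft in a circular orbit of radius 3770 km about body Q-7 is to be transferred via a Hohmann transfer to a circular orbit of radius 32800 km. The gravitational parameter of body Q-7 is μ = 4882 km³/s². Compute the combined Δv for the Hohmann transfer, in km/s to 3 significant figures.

Δv = 0.597 km/s

The Hohmann ellipse has a_t = (r₁ + r₂)/2 = 18285 km.
At r₁ the circular-orbit speed is v₁ = √(μ/r₁) = 1.137963 km/s.
Transfer-orbit speed at r₁ (vis-viva): v_p = √[μ(2/r₁ − 1/a_t)] = 1.524115 km/s.
First burn Δv₁ = |v_p − v₁| = 0.3862 km/s.
Circular speed at r₂: v₂ = √(μ/r₂) = 0.3858 km/s.
Transfer-orbit speed at r₂: v_a = √[μ(2/r₂ − 1/a_t)] = 0.1752 km/s.
Second burn Δv₂ = |v₂ − v_a| = 0.2106 km/s.
Total Δv = Δv₁ + Δv₂ = 0.5968 km/s.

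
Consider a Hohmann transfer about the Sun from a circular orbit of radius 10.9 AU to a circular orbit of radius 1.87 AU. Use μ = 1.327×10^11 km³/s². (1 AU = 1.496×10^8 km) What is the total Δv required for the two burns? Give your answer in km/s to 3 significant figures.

Δv = 10.8 km/s

In km: r₁ = 10.9 × 1.496×10^8 = 1.63064×10^9 km; r₂ = 1.87 × 1.496×10^8 = 2.79752×10^8 km.
The Hohmann ellipse has a_t = (r₁ + r₂)/2 = 9.55196×10^8 km.
At r₁ the circular-orbit speed is v₁ = √(μ/r₁) = 9.021 km/s.
On the transfer ellipse at r₁, vis-viva gives v_a = √[μ(2/r₁ − 1/a_t)] = 4.882 km/s.
First burn Δv₁ = |v_a − v₁| = 4.139 km/s.
Circular speed at r₂: v₂ = √(μ/r₂) = 21.780 km/s.
Transfer-orbit speed at r₂: v_p = √[μ(2/r₂ − 1/a_t)] = 28.457 km/s.
Second burn Δv₂ = |v₂ − v_p| = 6.677 km/s.
Δv = Δv₁ + Δv₂ = 4.139 + 6.677 = 10.82 km/s.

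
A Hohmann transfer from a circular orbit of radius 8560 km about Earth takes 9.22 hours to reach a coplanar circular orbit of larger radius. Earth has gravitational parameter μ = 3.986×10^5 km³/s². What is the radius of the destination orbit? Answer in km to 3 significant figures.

Transfer time t = 9.22 hours = 33192 s, and t = π√(a_t³/μ).
So a_t = (μ t²/π²)^(1/3) = (3.986×10^5 × (33192)² / π²)^(1/3) = 35435 km.
Since a_t = (r₁ + r₂)/2, r₂ = 2a_t − r₁ = 2×35435 − 8560 = 62310 km.

r₂ = 62300 km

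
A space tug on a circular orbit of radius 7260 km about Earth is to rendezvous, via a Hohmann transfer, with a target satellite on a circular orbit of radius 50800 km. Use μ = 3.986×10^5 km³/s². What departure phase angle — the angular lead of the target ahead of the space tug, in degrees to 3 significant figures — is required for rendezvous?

Semi-major axis of the transfer orbit: a_t = (7260 + 50800)/2 = 29030 km.
Transfer time t = π√(a_t³/μ) = 24612 s.
Target angular speed ω₂ = √(μ/r₂³) = 5.5141×10^-5 rad/s.
Angle swept by the target during transfer: ω₂·t = 1.3571 rad = 77.76°.
Arrival is 180° from departure on the ellipse, so φ = 180° − 77.76° = 102°.

φ = 102°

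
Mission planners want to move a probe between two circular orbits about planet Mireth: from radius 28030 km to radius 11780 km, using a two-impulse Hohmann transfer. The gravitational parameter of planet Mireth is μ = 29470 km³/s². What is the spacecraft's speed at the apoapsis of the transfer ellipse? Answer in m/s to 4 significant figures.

v = 788.8 m/s

Semi-major axis of the transfer orbit: a_t = (28030 + 11780)/2 = 19905 km.
At apoapsis, r = 28030 km.
From the vis-viva equation, v = √[μ(2/r − 1/a_t)] = 0.7888 km/s.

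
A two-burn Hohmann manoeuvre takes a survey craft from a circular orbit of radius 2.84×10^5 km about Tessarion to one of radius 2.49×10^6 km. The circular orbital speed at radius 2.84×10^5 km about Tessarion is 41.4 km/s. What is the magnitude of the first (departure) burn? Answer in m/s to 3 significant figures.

Δv₁ = 14100 m/s

From the circular-orbit relation v² = μ/r at r = 2.84×10^5 km: μ = v²r = (41.4)² × 2.84×10^5 = 4.86765×10^8 km³/s².
Semi-major axis of the transfer orbit: a_t = (2.840×10^5 + 2.490×10^6)/2 = 1.387×10^6 km.
On the circular orbit at r = 2.840×10^5 km, v_c = √(μ/r) = 41.40 km/s.
Transfer-orbit speed at the same r (vis-viva, a = a_t): v_t = √[μ(2/r − 1/a_t)] = 55.47 km/s.
Δv₁ = |v_t − v_c| = |55.47 − 41.40| = 14.07 km/s.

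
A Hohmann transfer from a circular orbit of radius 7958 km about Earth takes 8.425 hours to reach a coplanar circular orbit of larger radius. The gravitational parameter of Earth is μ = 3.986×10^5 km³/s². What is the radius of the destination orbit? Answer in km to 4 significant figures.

Transfer time t = 8.425 hours = 30330 s, and t = π√(a_t³/μ).
So a_t = (μ t²/π²)^(1/3) = (3.986×10^5 × (30330)² / π²)^(1/3) = 33368 km.
Since a_t = (r₁ + r₂)/2, r₂ = 2a_t − r₁ = 2×33368 − 7958 = 58778 km.

r₂ = 58780 km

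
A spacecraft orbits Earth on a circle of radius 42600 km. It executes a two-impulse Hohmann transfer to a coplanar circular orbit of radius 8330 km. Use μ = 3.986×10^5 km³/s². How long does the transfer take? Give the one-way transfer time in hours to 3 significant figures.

t = 5.62 hours

Semi-major axis of the transfer orbit: a_t = (42600 + 8330)/2 = 25465 km.
By Kepler's third law the transfer-orbit period is T = 2π√(a_t³/μ), so t = T/2 = 20220 s.
Converting: 20220 s ÷ 3600 s/hour = 5.62 hours.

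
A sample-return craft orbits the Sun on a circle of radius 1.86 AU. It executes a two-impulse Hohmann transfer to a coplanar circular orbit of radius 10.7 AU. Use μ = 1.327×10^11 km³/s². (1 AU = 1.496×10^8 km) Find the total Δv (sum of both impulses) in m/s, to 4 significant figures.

Δv = 10820 m/s

In km: r₁ = 1.86 × 1.496×10^8 = 2.78256×10^8 km; r₂ = 10.7 × 1.496×10^8 = 1.60072×10^9 km.
Semi-major axis of the transfer orbit: a_t = (2.78256×10^8 + 1.60072×10^9)/2 = 9.39488×10^8 km.
At r₁ the circular-orbit speed is v₁ = √(μ/r₁) = 21.838 km/s.
On the transfer ellipse at r₁, vis-viva gives v_p = √[μ(2/r₁ − 1/a_t)] = 28.505 km/s.
First burn Δv₁ = |v_p − v₁| = 6.667 km/s.
At r₂, v₂ = √(μ/r₂) = 9.105 km/s.
Transfer-orbit speed at r₂: v_a = √[μ(2/r₂ − 1/a_t)] = 4.955 km/s.
Second burn Δv₂ = |v₂ − v_a| = 4.150 km/s.
Total Δv = Δv₁ + Δv₂ = 10.82 km/s.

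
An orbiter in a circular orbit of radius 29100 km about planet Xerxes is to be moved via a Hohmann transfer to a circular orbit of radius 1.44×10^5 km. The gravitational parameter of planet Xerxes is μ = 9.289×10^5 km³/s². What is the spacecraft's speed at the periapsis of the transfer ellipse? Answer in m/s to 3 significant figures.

v = 7290 m/s

The Hohmann ellipse has a_t = (r₁ + r₂)/2 = 86550 km.
At periapsis, r = 29100 km.
From the vis-viva equation, v = √[μ(2/r − 1/a_t)] = 7.288 km/s.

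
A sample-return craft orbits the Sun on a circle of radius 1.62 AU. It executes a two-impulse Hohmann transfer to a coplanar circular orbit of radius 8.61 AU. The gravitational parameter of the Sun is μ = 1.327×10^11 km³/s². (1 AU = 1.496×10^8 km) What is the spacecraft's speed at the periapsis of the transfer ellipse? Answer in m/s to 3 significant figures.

In km: r₁ = 1.62 × 1.496×10^8 = 2.42352×10^8 km; r₂ = 8.61 × 1.496×10^8 = 1.288056×10^9 km.
Semi-major axis of the transfer orbit: a_t = (2.42352×10^8 + 1.288056×10^9)/2 = 7.65204×10^8 km.
The periapsis of the transfer ellipse is at r = 2.42352×10^8 km.
From the vis-viva equation, v = √[μ(2/r − 1/a_t)] = 30.36 km/s.

v = 30400 m/s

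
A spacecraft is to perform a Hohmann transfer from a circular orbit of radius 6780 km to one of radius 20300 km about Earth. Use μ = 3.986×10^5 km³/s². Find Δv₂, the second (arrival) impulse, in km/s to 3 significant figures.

Δv₂ = 1.30 km/s

Transfer-ellipse semi-major axis a_t = (r₁ + r₂)/2 = (6780 + 20300)/2 = 13540 km.
On the circular orbit at r = 20300 km, v_c = √(μ/r) = 4.4312 km/s.
Vis-viva on the transfer ellipse at r = 20300 km gives v_t = √[μ(2/r − 1/a_t)] = 3.1356 km/s.
Δv₂ = |v_t − v_c| = |3.1356 − 4.4312| = 1.296 km/s.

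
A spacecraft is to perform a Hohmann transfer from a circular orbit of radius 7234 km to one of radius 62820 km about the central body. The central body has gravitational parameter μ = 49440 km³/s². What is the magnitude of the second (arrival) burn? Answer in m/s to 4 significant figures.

Δv₂ = 484.0 m/s

The Hohmann ellipse has a_t = (r₁ + r₂)/2 = 35027 km.
Circular speed at r = 62820 km: v_c = √(μ/r) = 0.88714 km/s.
Transfer-orbit speed at the same r (vis-viva, a = a_t): v_t = √[μ(2/r − 1/a_t)] = 0.40316 km/s.
Δv₂ = |v_t − v_c| = |0.40316 − 0.88714| = 0.4840 km/s.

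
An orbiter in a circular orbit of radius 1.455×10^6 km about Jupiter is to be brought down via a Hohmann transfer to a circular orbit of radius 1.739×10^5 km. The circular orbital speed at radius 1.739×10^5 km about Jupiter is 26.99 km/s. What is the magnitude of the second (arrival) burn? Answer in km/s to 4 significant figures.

From the circular-orbit relation v² = μ/r at r = 1.739×10^5 km: μ = v²r = (26.99)² × 1.739×10^5 = 1.26679×10^8 km³/s².
Semi-major axis of the transfer orbit: a_t = (1.455×10^6 + 1.739×10^5)/2 = 8.1445×10^5 km.
Circular speed at r = 1.739×10^5 km: v_c = √(μ/r) = 26.990 km/s.
Transfer-orbit speed at the same r (vis-viva, a = a_t): v_t = √[μ(2/r − 1/a_t)] = 36.075 km/s.
Δv₂ = |v_t − v_c| = |36.075 − 26.990| = 9.085 km/s.

Δv₂ = 9.085 km/s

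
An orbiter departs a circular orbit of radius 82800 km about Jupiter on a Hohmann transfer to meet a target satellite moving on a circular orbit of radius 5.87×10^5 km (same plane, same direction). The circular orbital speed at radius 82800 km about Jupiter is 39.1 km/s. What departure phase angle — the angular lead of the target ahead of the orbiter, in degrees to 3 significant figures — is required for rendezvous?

From the circular-orbit relation v² = μ/r at r = 82800 km: μ = v²r = (39.1)² × 82800 = 1.26585×10^8 km³/s².
The Hohmann ellipse has a_t = (r₁ + r₂)/2 = 3.349×10^5 km.
Transfer time t = π√(a_t³/μ) = 54117 s.
Target angular speed ω₂ = √(μ/r₂³) = 2.5017×10^-5 rad/s.
Angle swept by the target during transfer: ω₂·t = 1.3538 rad = 77.57°.
Arrival is 180° from departure on the ellipse, so φ = 180° − 77.57° = 102°.

φ = 102°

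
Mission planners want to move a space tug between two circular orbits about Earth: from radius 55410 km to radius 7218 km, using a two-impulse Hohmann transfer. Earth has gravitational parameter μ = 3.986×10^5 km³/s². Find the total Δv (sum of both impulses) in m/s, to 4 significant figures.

Δv = 3848 m/s

Transfer-ellipse semi-major axis a_t = (r₁ + r₂)/2 = (55410 + 7218)/2 = 31314 km.
Circular speed at r₁: v₁ = √(μ/r₁) = √(3.986×10^5/55410) = 2.682 km/s.
Transfer-orbit speed at r₁ (v² = μ(2/r − 1/a)): v_a = √[μ(2/r₁ − 1/a_t)] = 1.288 km/s.
First burn Δv₁ = |v_a − v₁| = 1.394 km/s.
Circular speed at r₂: v₂ = √(μ/r₂) = 7.431 km/s.
Transfer-orbit speed at r₂: v_p = √[μ(2/r₂ − 1/a_t)] = 9.885 km/s.
Second burn Δv₂ = |v₂ − v_p| = 2.454 km/s.
Δv = Δv₁ + Δv₂ = 1.394 + 2.454 = 3.848 km/s.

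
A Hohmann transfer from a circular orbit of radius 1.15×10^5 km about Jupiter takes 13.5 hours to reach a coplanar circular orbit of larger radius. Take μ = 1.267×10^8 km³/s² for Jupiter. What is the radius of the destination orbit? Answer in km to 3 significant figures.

r₂ = 5.09×10^5 km

Transfer time t = 13.5 hours = 48600 s, and t = π√(a_t³/μ).
So a_t = (μ t²/π²)^(1/3) = (1.267×10^8 × (48600)² / π²)^(1/3) = 3.1183×10^5 km.
Since a_t = (r₁ + r₂)/2, r₂ = 2a_t − r₁ = 2×3.1183×10^5 − 1.150×10^5 = 5.0866×10^5 km.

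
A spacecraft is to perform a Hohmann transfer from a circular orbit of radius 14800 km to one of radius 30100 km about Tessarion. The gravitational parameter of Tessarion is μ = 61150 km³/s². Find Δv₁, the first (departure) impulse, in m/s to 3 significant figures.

Transfer-ellipse semi-major axis a_t = (r₁ + r₂)/2 = (14800 + 30100)/2 = 22450 km.
On the circular orbit at r = 14800 km, v_c = √(μ/r) = 2.033 km/s.
Vis-viva on the transfer ellipse at r = 14800 km gives v_t = √[μ(2/r − 1/a_t)] = 2.354 km/s.
Δv₁ = |v_t − v_c| = |2.354 − 2.033| = 0.3210 km/s.

Δv₁ = 321 m/s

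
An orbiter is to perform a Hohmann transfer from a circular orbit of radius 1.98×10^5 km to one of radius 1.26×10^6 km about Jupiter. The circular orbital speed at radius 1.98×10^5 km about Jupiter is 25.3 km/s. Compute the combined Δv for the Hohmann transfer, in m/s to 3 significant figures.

Δv = 12800 m/s

From the circular-orbit relation v² = μ/r at r = 1.98×10^5 km: μ = v²r = (25.3)² × 1.98×10^5 = 1.26738×10^8 km³/s².
Transfer-ellipse semi-major axis a_t = (r₁ + r₂)/2 = (1.980×10^5 + 1.260×10^6)/2 = 7.290×10^5 km.
At r₁ the circular-orbit speed is v₁ = √(μ/r₁) = 25.300 km/s.
On the transfer ellipse at r₁, vis-viva gives v_p = √[μ(2/r₁ − 1/a_t)] = 33.262 km/s.
First burn Δv₁ = |v_p − v₁| = 7.962 km/s.
Circular speed at r₂: v₂ = √(μ/r₂) = 10.029 km/s.
Transfer-orbit speed at r₂: v_a = √[μ(2/r₂ − 1/a_t)] = 5.2268 km/s.
Second burn Δv₂ = |v₂ − v_a| = 4.802 km/s.
Total Δv = Δv₁ + Δv₂ = 12.76 km/s.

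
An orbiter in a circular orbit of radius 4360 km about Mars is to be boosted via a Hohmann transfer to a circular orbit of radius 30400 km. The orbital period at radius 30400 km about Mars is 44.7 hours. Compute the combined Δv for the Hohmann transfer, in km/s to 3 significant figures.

From Kepler's third law T² = 4π²r³/μ at r = 30400 km, T = 44.7 hours = 44.7 × 3600 s = 1.6092×10^5 s: μ = 4π²r³/T² = 42831.2 km³/s².
Transfer-ellipse semi-major axis a_t = (r₁ + r₂)/2 = (4360 + 30400)/2 = 17380 km.
Circular speed at r₁: v₁ = √(μ/r₁) = √(42831.2/4360) = 3.134 km/s.
Transfer-orbit speed at r₁ (v² = μ(2/r − 1/a)): v_p = √[μ(2/r₁ − 1/a_t)] = 4.145 km/s.
First burn Δv₁ = |v_p − v₁| = 1.0110 km/s.
At r₂, v₂ = √(μ/r₂) = 1.18698 km/s.
Transfer-orbit speed at r₂: v_a = √[μ(2/r₂ − 1/a_t)] = 0.594514 km/s.
Second burn Δv₂ = |v₂ − v_a| = 0.59247 km/s.
Δv = Δv₁ + Δv₂ = 1.0110 + 0.59247 = 1.603 km/s.

Δv = 1.60 km/s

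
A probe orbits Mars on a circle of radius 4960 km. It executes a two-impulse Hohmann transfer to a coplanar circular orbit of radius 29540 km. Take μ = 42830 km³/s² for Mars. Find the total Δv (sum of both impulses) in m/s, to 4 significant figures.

Δv = 1465 m/s

The Hohmann ellipse has a_t = (r₁ + r₂)/2 = 17250 km.
At r₁ the circular-orbit speed is v₁ = √(μ/r₁) = 2.93855 km/s.
On the transfer ellipse at r₁, vis-viva gives v_p = √[μ(2/r₁ − 1/a_t)] = 3.84542 km/s.
First burn Δv₁ = |v_p − v₁| = 0.9069 km/s.
Circular speed at r₂: v₂ = √(μ/r₂) = 1.2041 km/s.
Transfer-orbit speed at r₂: v_a = √[μ(2/r₂ − 1/a_t)] = 0.64568 km/s.
Second burn Δv₂ = |v₂ − v_a| = 0.5584 km/s.
Δv = Δv₁ + Δv₂ = 0.9069 + 0.5584 = 1.465 km/s.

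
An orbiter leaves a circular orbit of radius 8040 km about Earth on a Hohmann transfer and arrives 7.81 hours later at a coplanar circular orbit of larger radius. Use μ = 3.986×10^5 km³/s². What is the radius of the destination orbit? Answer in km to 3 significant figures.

Transfer time t = 7.81 hours = 28116 s, and t = π√(a_t³/μ).
So a_t = (μ t²/π²)^(1/3) = (3.986×10^5 × (28116)² / π²)^(1/3) = 31724 km.
Since a_t = (r₁ + r₂)/2, r₂ = 2a_t − r₁ = 2×31724 − 8040 = 55408 km.

r₂ = 55400 km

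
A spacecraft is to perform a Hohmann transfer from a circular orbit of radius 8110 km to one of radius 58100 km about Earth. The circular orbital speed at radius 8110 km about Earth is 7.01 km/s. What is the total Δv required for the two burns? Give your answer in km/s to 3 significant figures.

From the circular-orbit relation v² = μ/r at r = 8110 km: μ = v²r = (7.01)² × 8110 = 3.98526×10^5 km³/s².
Transfer-ellipse semi-major axis a_t = (r₁ + r₂)/2 = (8110 + 58100)/2 = 33105 km.
At r₁ the circular-orbit speed is v₁ = √(μ/r₁) = 7.0100 km/s.
Transfer-orbit speed at r₁ (v² = μ(2/r − 1/a)): v_p = √[μ(2/r₁ − 1/a_t)] = 9.2867 km/s.
First burn Δv₁ = |v_p − v₁| = 2.2767 km/s.
Circular speed at r₂: v₂ = √(μ/r₂) = 2.6190 km/s.
Transfer-orbit speed at r₂: v_a = √[μ(2/r₂ − 1/a_t)] = 1.2963 km/s.
Second burn Δv₂ = |v₂ − v_a| = 1.3227 km/s.
Total Δv = Δv₁ + Δv₂ = 3.599 km/s.

Δv = 3.60 km/s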